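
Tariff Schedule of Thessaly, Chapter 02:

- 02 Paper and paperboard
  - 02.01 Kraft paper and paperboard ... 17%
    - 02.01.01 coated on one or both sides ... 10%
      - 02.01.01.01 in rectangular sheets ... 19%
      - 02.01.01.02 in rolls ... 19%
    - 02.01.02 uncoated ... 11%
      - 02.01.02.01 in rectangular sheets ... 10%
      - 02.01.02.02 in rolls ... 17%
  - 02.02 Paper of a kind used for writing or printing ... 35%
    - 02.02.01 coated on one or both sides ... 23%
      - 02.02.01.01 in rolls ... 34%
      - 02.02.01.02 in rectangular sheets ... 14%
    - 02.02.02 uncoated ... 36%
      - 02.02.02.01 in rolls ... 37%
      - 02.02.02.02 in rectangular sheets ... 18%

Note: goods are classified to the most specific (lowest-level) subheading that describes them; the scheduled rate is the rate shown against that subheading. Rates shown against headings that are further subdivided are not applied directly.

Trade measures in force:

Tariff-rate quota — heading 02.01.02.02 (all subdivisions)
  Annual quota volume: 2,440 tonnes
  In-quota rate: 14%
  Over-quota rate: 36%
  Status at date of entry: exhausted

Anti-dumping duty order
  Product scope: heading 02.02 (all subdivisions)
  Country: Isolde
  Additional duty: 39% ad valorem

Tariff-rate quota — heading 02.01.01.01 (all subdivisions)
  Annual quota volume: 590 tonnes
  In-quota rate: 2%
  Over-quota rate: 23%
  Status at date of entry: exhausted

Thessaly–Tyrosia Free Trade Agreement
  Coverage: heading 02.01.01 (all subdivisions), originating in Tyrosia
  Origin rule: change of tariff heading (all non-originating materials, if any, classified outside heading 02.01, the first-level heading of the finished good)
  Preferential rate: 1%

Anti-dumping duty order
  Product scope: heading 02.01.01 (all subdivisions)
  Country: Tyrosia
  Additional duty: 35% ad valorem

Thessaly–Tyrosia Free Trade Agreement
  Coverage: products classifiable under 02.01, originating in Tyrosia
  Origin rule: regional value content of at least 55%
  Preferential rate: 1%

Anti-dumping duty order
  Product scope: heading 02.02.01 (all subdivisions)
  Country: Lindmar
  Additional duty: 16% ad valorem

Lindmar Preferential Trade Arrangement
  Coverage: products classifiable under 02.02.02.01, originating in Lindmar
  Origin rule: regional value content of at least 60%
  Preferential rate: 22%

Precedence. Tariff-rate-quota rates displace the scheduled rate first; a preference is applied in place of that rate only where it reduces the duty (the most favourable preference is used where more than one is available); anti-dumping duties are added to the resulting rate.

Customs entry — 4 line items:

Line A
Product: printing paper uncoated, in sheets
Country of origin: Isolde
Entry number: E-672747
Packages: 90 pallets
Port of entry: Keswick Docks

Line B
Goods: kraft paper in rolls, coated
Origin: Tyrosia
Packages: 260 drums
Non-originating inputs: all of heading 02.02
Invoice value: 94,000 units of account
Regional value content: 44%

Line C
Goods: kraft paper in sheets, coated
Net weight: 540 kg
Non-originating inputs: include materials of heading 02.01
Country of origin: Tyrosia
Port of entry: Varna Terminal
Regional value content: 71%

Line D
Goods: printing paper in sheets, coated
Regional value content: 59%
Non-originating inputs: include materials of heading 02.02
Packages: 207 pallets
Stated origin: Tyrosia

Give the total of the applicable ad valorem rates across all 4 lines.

Line A: printing paper → 02.02; uncoated → 02.02.02; in sheets → 02.02.02.02. Scheduled 18%. anti-dumping (Isolde, 02.02): +39%; total 18% + 39% = 57%. → 57%.
Line B: kraft paper → 02.01; coated → 02.01.01; in rolls → 02.01.01.02. Scheduled 19%. Tyrosia agreement on 02.01.01: CTH met → 1% available; Tyrosia agreement on 02.01: RVC < 55%; preferential 1%; anti-dumping (Tyrosia, 02.01.01): +35%; total 1% + 35% = 36%. → 36%.
Line C: kraft paper → 02.01; coated → 02.01.01; in sheets → 02.01.01.01. Scheduled 19%. quota on 02.01.01.01 exhausted → over-quota 23%; Tyrosia agreement on 02.01.01: CTH not met; Tyrosia agreement on 02.01: RVC ≥ 55% → 1% available; preferential 1%; anti-dumping (Tyrosia, 02.01.01): +35%; total 1% + 35% = 36%. → 36%.
Line D: printing paper → 02.02; coated → 02.02.01; in sheets → 02.02.01.02. Scheduled 14%. Tyrosia agreement on 02.01.01: 02.02.01.02 not covered; Tyrosia agreement on 02.01: 02.02.01.02 not covered. → 14%.
Sum: 57% + 36% + 36% + 14% = 143%.

143%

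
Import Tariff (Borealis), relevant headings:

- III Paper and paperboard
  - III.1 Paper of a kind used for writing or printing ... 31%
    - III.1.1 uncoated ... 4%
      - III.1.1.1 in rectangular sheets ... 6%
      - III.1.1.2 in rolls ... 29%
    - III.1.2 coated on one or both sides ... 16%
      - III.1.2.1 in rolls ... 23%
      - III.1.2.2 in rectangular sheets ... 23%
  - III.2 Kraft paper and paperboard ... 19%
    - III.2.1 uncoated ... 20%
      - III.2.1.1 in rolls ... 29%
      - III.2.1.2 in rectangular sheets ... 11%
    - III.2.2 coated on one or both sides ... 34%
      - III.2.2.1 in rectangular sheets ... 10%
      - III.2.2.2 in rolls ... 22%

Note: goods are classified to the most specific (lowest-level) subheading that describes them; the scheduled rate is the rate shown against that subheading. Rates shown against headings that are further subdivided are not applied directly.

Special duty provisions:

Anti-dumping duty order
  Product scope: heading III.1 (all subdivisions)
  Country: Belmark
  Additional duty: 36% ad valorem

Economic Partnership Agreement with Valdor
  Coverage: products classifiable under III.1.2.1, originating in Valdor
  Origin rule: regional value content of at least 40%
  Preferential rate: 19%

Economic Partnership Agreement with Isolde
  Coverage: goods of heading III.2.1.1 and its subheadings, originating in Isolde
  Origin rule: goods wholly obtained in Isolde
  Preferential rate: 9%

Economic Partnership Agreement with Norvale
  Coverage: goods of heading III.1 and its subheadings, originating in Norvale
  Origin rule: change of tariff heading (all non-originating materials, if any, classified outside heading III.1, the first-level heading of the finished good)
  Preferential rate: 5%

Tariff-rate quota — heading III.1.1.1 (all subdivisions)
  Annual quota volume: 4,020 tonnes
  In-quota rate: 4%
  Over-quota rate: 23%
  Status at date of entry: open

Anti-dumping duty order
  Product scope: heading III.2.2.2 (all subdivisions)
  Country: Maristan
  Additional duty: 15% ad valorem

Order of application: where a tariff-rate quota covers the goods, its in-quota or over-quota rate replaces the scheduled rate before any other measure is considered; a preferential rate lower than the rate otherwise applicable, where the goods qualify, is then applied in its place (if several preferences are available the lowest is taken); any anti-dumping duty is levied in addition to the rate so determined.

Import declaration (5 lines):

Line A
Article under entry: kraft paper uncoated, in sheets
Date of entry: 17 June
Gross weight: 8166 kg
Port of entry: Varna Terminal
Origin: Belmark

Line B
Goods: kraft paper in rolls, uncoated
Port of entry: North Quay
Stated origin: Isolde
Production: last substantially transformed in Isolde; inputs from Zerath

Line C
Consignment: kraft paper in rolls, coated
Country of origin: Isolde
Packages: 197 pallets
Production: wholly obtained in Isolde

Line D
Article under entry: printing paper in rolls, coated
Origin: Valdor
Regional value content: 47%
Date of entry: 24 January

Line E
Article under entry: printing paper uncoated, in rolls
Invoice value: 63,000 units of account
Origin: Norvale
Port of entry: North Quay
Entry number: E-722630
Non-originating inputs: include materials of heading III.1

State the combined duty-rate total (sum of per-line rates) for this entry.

110%

Line A: kraft paper → III.2; uncoated → III.2.1; in sheets → III.2.1.2. Scheduled 11%. No special measure applies. → 11%.
Line B: kraft paper → III.2; uncoated → III.2.1; in rolls → III.2.1.1. Scheduled 29%. Isolde agreement on III.2.1.1: not wholly obtained. → 29%.
Line C: kraft paper → III.2; coated → III.2.2; in rolls → III.2.2.2. Scheduled 22%. Isolde agreement on III.2.1.1: III.2.2.2 not covered. → 22%.
Line D: printing paper → III.1; coated → III.1.2; in rolls → III.1.2.1. Scheduled 23%. Valdor agreement on III.1.2.1: RVC ≥ 40% → 19% available; preferential 19%. → 19%.
Line E: printing paper → III.1; uncoated → III.1.1; in rolls → III.1.1.2. Scheduled 29%. Norvale agreement on III.1: CTH not met. → 29%.
Sum: 11% + 29% + 22% + 19% + 29% = 110%.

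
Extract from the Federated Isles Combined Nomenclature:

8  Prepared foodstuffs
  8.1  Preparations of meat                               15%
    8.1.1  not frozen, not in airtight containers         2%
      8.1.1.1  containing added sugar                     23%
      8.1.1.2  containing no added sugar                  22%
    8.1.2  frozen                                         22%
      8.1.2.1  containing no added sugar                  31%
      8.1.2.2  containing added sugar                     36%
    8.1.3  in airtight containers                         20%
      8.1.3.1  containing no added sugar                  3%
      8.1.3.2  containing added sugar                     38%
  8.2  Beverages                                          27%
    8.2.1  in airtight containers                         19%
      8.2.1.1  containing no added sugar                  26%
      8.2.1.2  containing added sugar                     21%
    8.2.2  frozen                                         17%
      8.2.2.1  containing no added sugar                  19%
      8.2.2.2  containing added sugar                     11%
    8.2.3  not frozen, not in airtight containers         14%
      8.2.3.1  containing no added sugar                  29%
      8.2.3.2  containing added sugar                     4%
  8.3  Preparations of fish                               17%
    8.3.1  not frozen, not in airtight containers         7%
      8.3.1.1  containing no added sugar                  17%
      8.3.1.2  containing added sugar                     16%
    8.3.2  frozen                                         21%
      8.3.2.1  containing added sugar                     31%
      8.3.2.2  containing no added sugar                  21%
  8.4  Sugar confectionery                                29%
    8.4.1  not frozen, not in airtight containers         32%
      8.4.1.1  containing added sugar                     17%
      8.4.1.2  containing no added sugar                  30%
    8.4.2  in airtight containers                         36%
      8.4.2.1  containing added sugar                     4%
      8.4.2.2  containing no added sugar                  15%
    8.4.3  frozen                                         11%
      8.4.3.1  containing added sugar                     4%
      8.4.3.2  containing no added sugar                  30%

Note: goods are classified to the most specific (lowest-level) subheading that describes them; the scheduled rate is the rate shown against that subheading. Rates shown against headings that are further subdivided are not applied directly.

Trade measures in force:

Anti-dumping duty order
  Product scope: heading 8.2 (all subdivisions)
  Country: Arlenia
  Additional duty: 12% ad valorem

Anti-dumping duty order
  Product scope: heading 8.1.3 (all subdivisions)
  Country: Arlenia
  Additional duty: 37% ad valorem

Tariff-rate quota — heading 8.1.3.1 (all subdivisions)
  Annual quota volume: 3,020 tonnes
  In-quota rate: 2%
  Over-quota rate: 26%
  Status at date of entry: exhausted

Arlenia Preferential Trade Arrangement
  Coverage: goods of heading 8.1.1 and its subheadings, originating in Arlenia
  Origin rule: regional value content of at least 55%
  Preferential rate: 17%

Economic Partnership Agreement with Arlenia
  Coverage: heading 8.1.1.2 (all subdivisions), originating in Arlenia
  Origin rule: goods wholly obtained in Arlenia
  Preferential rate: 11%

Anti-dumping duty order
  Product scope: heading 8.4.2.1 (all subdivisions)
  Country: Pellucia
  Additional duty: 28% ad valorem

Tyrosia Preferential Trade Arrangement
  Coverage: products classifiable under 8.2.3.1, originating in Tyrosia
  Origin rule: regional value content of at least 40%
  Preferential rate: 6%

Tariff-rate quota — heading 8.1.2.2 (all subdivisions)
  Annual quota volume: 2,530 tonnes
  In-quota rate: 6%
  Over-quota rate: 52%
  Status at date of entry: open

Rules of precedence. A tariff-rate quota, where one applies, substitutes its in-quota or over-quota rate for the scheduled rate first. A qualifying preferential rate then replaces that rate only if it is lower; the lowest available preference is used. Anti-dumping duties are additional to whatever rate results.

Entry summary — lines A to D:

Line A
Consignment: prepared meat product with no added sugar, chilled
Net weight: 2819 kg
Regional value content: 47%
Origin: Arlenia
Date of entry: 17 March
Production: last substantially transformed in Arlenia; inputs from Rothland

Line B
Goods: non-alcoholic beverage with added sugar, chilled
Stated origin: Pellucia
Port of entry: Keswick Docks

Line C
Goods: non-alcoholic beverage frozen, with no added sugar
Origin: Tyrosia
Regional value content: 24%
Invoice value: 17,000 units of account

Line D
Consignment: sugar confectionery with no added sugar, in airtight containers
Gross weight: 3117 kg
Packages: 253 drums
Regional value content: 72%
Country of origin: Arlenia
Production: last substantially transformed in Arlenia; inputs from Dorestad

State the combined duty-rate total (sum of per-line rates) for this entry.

Line A: prepared meat product → 8.1; chilled → 8.1.1; with no added sugar → 8.1.1.2. Scheduled 22%. Arlenia agreement on 8.1.1: RVC < 55%; Arlenia agreement on 8.1.1.2: not wholly obtained. → 22%.
Line B: non-alcoholic beverage → 8.2; chilled → 8.2.3; with added sugar → 8.2.3.2. Scheduled 4%. No special measure applies. → 4%.
Line C: non-alcoholic beverage → 8.2; frozen → 8.2.2; with no added sugar → 8.2.2.1. Scheduled 19%. Tyrosia agreement on 8.2.3.1: 8.2.2.1 not covered. → 19%.
Line D: sugar confectionery → 8.4; in airtight containers → 8.4.2; with no added sugar → 8.4.2.2. Scheduled 15%. Arlenia agreement on 8.1.1: 8.4.2.2 not covered; Arlenia agreement on 8.1.1.2: 8.4.2.2 not covered. → 15%.
Sum: 22% + 4% + 19% + 15% = 60%.

60%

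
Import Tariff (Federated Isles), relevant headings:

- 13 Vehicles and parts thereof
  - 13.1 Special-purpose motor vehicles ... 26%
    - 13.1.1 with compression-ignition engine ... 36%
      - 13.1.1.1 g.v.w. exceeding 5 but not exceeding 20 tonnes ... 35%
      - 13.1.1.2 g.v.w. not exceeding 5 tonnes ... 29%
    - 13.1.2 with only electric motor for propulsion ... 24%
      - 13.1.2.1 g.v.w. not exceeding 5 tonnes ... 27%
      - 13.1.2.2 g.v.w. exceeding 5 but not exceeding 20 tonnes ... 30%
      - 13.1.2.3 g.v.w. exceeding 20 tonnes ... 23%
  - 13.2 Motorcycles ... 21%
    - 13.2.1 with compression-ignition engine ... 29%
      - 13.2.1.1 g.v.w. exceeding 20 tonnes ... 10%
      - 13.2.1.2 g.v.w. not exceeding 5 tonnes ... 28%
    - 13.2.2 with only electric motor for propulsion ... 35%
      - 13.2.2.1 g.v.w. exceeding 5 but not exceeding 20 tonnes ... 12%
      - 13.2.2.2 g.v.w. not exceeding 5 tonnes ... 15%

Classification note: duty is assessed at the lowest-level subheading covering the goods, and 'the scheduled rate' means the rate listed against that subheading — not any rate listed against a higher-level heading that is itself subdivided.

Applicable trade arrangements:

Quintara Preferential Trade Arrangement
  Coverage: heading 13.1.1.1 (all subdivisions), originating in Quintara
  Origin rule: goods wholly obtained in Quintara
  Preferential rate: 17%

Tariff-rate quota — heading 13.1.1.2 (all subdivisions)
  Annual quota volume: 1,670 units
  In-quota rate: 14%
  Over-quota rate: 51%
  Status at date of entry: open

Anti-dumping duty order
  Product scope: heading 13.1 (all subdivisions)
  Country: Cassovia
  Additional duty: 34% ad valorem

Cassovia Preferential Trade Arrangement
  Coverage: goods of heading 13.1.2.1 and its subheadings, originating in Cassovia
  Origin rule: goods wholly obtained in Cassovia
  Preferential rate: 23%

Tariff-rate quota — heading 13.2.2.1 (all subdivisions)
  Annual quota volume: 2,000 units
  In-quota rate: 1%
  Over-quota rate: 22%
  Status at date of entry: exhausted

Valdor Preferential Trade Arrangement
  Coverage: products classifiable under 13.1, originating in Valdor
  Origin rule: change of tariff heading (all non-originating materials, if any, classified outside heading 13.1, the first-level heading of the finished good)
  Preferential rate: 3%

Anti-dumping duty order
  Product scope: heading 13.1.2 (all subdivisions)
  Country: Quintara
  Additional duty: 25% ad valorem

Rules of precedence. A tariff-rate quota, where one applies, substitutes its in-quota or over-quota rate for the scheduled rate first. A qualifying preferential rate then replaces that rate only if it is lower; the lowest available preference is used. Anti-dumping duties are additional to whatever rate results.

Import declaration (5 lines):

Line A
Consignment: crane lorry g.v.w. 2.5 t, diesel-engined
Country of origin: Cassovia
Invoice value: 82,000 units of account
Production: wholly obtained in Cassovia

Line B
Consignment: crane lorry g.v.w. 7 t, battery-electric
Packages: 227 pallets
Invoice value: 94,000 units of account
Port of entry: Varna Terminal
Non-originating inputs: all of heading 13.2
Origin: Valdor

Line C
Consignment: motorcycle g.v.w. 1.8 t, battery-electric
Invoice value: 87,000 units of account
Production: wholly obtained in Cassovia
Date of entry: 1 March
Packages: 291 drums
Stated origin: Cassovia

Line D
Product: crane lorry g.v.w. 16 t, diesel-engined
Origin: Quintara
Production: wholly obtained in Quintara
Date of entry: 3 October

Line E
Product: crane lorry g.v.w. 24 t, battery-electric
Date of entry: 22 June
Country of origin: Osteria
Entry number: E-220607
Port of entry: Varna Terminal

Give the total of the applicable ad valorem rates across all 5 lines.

106%

Line A: crane lorry → 13.1; diesel-engined → 13.1.1; g.v.w. 2.5 t → 13.1.1.2. Scheduled 29%. quota on 13.1.1.2 open → in-quota 14%; Cassovia agreement on 13.1.2.1: 13.1.1.2 not covered; anti-dumping (Cassovia, 13.1): +34%; total 14% + 34% = 48%. → 48%.
Line B: crane lorry → 13.1; battery-electric → 13.1.2; g.v.w. 7 t → 13.1.2.2. Scheduled 30%. Valdor agreement on 13.1: CTH met → 3% available; preferential 3%. → 3%.
Line C: motorcycle → 13.2; battery-electric → 13.2.2; g.v.w. 1.8 t → 13.2.2.2. Scheduled 15%. Cassovia agreement on 13.1.2.1: 13.2.2.2 not covered. → 15%.
Line D: crane lorry → 13.1; diesel-engined → 13.1.1; g.v.w. 16 t → 13.1.1.1. Scheduled 35%. Quintara agreement on 13.1.1.1: wholly obtained → 17% available; preferential 17%. → 17%.
Line E: crane lorry → 13.1; battery-electric → 13.1.2; g.v.w. 24 t → 13.1.2.3. Scheduled 23%. No special measure applies. → 23%.
Sum: 48% + 3% + 15% + 17% + 23% = 106%.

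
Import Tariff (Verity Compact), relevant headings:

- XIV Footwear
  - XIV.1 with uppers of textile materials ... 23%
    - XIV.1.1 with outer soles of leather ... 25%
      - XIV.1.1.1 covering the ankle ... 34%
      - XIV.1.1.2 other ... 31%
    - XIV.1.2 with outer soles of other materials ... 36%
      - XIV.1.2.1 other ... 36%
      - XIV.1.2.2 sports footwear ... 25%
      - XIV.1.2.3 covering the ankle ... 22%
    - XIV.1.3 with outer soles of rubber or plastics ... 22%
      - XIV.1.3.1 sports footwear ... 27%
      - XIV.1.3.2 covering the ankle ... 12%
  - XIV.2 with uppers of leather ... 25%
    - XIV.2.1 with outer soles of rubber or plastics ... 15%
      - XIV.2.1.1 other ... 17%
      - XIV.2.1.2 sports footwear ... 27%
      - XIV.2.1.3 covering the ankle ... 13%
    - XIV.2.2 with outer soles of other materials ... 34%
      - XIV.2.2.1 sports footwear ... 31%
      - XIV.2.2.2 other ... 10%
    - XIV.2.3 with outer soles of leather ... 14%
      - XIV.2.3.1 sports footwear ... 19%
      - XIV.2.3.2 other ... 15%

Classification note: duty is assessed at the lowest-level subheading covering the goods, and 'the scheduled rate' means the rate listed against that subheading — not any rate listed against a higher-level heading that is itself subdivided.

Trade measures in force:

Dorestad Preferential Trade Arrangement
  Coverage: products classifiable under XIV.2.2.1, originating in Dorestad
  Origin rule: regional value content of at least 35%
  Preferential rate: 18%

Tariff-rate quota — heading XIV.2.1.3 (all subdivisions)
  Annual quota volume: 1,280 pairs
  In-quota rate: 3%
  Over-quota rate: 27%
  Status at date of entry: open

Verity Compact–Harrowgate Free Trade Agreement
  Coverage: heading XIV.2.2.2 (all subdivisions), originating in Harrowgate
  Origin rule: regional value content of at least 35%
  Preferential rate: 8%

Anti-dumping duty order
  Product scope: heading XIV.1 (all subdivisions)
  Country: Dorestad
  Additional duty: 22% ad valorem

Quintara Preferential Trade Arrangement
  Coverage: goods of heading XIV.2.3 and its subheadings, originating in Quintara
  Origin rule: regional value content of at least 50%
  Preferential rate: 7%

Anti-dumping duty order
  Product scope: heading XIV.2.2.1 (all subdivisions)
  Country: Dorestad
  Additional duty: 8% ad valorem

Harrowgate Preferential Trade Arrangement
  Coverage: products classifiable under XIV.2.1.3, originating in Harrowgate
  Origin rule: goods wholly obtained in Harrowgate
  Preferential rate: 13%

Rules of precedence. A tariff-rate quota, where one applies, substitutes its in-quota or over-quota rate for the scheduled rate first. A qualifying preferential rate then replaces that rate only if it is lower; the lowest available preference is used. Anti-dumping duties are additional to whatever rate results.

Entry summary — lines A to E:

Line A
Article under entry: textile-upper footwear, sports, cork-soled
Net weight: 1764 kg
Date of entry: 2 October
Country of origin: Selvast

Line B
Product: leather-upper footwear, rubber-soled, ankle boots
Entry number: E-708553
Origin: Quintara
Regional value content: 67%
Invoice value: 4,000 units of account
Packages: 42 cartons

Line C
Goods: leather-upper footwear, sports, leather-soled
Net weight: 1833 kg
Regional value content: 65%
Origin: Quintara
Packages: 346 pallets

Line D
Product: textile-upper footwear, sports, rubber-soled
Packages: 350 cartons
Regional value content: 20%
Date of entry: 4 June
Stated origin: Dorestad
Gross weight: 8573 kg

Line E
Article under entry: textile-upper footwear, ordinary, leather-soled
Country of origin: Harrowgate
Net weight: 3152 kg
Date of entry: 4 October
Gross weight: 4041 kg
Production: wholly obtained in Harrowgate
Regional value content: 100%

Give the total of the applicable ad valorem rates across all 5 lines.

Line A: textile-upper → XIV.1; cork-soled → XIV.1.2; sports → XIV.1.2.2. Scheduled 25%. No special measure applies. → 25%.
Line B: leather-upper → XIV.2; rubber-soled → XIV.2.1; ankle boots → XIV.2.1.3. Scheduled 13%. quota on XIV.2.1.3 open → in-quota 3%; Quintara agreement on XIV.2.3: XIV.2.1.3 not covered. → 3%.
Line C: leather-upper → XIV.2; leather-soled → XIV.2.3; sports → XIV.2.3.1. Scheduled 19%. Quintara agreement on XIV.2.3: RVC ≥ 50% → 7% available; preferential 7%. → 7%.
Line D: textile-upper → XIV.1; rubber-soled → XIV.1.3; sports → XIV.1.3.1. Scheduled 27%. Dorestad agreement on XIV.2.2.1: XIV.1.3.1 not covered; anti-dumping (Dorestad, XIV.1): +22%; total 27% + 22% = 49%. → 49%.
Line E: textile-upper → XIV.1; leather-soled → XIV.1.1; ordinary → XIV.1.1.2. Scheduled 31%. Harrowgate agreement on XIV.2.2.2: XIV.1.1.2 not covered; Harrowgate agreement on XIV.2.1.3: XIV.1.1.2 not covered. → 31%.
Sum: 25% + 3% + 7% + 49% + 31% = 115%.

115%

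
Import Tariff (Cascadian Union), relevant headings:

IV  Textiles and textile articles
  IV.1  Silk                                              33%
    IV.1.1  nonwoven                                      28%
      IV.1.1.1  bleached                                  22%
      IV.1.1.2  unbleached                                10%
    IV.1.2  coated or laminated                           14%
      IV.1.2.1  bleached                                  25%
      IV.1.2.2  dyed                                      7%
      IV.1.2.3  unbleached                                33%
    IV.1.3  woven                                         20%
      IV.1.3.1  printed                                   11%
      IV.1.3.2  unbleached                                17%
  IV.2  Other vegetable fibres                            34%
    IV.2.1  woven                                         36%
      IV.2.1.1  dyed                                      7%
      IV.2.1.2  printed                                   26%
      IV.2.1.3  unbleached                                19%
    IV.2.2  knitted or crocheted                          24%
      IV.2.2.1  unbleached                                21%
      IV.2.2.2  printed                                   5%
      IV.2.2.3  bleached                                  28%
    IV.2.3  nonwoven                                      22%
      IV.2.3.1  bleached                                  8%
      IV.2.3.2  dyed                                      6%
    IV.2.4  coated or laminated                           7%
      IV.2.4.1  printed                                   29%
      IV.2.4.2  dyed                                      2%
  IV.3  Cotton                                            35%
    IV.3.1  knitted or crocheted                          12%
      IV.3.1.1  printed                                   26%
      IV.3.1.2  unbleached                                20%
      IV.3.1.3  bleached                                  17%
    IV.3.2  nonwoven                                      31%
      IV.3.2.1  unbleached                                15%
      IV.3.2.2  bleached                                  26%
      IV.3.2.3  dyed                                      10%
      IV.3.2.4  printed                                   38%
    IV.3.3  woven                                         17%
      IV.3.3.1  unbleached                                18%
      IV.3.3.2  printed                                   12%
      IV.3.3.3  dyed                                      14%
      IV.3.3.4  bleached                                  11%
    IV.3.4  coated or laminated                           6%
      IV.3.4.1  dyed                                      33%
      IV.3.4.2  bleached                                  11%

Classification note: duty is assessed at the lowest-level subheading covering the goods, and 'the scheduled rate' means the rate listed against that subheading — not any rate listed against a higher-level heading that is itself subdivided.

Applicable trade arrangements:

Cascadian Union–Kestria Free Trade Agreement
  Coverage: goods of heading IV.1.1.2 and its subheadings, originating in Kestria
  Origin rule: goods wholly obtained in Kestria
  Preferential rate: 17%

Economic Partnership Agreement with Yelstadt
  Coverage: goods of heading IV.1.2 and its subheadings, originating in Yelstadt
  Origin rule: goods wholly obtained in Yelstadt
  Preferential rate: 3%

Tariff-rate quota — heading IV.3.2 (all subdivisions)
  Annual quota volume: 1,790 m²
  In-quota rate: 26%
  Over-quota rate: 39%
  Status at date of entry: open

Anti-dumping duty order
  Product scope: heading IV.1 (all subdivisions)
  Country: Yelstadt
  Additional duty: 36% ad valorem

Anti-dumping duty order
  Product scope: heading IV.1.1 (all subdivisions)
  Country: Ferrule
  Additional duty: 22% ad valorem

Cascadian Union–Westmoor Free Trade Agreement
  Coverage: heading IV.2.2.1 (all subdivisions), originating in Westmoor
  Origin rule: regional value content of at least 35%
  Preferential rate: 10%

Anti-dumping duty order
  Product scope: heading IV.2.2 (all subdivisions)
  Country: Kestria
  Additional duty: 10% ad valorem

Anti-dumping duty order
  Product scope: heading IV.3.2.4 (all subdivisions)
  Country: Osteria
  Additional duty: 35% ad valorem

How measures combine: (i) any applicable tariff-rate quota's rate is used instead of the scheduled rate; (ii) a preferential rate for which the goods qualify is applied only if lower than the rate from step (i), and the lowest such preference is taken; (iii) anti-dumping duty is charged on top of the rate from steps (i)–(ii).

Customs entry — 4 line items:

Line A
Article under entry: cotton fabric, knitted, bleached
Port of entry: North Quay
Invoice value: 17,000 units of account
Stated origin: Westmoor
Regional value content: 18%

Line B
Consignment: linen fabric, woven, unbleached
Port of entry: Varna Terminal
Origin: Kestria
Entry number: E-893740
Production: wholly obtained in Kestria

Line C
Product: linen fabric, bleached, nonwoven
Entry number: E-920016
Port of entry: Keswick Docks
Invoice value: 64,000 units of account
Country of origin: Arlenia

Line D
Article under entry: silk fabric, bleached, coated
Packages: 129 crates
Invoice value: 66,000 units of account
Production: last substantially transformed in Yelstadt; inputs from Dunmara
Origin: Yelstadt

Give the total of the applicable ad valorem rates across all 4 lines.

105%

Line A: cotton → IV.3; knitted → IV.3.1; bleached → IV.3.1.3. Scheduled 17%. Westmoor agreement on IV.2.2.1: IV.3.1.3 not covered. → 17%.
Line B: linen → IV.2; woven → IV.2.1; unbleached → IV.2.1.3. Scheduled 19%. Kestria agreement on IV.1.1.2: IV.2.1.3 not covered. → 19%.
Line C: linen → IV.2; nonwoven → IV.2.3; bleached → IV.2.3.1. Scheduled 8%. No special measure applies. → 8%.
Line D: silk → IV.1; coated → IV.1.2; bleached → IV.1.2.1. Scheduled 25%. Yelstadt agreement on IV.1.2: not wholly obtained; anti-dumping (Yelstadt, IV.1): +36%; total 25% + 36% = 61%. → 61%.
Sum: 17% + 19% + 8% + 61% = 105%.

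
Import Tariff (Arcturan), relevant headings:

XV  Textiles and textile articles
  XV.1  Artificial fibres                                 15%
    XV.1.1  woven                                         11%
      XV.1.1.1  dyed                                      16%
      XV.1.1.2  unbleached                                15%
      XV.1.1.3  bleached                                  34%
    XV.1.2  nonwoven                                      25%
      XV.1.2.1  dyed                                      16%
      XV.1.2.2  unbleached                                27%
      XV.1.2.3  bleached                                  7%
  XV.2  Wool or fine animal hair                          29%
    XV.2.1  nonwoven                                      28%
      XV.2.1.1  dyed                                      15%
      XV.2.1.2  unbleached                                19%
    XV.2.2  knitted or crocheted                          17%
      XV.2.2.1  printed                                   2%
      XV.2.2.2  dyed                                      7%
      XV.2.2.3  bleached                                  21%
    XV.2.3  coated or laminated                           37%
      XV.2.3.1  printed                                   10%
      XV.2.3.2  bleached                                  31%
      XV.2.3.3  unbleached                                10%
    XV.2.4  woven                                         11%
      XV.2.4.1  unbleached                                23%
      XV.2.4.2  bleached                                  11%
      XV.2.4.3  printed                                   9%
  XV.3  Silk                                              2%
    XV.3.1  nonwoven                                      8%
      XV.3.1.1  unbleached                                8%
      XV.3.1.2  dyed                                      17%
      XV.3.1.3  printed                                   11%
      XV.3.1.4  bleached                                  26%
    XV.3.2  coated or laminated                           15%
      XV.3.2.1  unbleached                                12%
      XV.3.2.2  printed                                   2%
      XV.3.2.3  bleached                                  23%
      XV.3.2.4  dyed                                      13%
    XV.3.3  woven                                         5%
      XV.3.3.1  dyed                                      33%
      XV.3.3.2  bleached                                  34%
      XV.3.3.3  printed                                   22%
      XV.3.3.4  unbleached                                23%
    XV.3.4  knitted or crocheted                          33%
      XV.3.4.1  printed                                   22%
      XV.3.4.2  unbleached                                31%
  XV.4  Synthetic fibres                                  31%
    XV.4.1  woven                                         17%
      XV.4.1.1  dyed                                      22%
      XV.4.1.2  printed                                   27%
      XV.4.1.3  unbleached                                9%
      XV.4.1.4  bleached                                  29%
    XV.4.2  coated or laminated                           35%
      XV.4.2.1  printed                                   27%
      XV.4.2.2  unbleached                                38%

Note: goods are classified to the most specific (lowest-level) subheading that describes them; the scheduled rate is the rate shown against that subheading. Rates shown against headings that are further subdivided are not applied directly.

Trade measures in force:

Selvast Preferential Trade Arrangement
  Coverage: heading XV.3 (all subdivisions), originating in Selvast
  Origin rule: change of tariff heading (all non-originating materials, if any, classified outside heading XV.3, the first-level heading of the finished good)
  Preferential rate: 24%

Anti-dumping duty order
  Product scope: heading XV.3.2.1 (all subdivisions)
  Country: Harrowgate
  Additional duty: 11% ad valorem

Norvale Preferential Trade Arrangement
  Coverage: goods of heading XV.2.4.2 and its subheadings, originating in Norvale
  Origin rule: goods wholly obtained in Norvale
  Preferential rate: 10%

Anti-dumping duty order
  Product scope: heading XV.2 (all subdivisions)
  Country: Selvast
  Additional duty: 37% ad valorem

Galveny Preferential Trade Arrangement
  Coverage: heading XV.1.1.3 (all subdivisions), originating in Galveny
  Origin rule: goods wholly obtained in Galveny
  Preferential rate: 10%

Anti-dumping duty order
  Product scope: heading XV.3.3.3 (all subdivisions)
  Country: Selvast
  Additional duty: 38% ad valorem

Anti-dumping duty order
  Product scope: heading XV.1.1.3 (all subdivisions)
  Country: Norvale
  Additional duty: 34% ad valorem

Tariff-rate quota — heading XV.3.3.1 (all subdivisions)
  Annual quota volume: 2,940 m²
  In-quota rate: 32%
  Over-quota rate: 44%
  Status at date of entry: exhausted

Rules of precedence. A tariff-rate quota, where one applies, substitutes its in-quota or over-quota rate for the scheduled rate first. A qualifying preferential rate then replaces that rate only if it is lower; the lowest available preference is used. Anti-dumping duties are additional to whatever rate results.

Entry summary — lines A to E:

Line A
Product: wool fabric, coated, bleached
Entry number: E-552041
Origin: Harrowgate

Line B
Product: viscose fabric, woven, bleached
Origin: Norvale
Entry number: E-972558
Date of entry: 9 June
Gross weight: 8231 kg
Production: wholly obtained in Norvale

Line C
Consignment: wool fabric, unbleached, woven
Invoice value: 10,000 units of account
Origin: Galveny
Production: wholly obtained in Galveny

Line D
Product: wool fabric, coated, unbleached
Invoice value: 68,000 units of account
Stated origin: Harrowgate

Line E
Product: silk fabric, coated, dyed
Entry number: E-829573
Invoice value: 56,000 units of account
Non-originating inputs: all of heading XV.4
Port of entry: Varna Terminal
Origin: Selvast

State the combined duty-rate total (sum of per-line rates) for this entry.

145%

Line A: wool → XV.2; coated → XV.2.3; bleached → XV.2.3.2. Scheduled 31%. No special measure applies. → 31%.
Line B: viscose → XV.1; woven → XV.1.1; bleached → XV.1.1.3. Scheduled 34%. Norvale agreement on XV.2.4.2: XV.1.1.3 not covered; anti-dumping (Norvale, XV.1.1.3): +34%; total 34% + 34% = 68%. → 68%.
Line C: wool → XV.2; woven → XV.2.4; unbleached → XV.2.4.1. Scheduled 23%. Galveny agreement on XV.1.1.3: XV.2.4.1 not covered. → 23%.
Line D: wool → XV.2; coated → XV.2.3; unbleached → XV.2.3.3. Scheduled 10%. No special measure applies. → 10%.
Line E: silk → XV.3; coated → XV.3.2; dyed → XV.3.2.4. Scheduled 13%. Selvast agreement on XV.3: CTH met → 24% available; preference 24% not lower than 13% → no reduction. → 13%.
Sum: 31% + 68% + 23% + 10% + 13% = 145%.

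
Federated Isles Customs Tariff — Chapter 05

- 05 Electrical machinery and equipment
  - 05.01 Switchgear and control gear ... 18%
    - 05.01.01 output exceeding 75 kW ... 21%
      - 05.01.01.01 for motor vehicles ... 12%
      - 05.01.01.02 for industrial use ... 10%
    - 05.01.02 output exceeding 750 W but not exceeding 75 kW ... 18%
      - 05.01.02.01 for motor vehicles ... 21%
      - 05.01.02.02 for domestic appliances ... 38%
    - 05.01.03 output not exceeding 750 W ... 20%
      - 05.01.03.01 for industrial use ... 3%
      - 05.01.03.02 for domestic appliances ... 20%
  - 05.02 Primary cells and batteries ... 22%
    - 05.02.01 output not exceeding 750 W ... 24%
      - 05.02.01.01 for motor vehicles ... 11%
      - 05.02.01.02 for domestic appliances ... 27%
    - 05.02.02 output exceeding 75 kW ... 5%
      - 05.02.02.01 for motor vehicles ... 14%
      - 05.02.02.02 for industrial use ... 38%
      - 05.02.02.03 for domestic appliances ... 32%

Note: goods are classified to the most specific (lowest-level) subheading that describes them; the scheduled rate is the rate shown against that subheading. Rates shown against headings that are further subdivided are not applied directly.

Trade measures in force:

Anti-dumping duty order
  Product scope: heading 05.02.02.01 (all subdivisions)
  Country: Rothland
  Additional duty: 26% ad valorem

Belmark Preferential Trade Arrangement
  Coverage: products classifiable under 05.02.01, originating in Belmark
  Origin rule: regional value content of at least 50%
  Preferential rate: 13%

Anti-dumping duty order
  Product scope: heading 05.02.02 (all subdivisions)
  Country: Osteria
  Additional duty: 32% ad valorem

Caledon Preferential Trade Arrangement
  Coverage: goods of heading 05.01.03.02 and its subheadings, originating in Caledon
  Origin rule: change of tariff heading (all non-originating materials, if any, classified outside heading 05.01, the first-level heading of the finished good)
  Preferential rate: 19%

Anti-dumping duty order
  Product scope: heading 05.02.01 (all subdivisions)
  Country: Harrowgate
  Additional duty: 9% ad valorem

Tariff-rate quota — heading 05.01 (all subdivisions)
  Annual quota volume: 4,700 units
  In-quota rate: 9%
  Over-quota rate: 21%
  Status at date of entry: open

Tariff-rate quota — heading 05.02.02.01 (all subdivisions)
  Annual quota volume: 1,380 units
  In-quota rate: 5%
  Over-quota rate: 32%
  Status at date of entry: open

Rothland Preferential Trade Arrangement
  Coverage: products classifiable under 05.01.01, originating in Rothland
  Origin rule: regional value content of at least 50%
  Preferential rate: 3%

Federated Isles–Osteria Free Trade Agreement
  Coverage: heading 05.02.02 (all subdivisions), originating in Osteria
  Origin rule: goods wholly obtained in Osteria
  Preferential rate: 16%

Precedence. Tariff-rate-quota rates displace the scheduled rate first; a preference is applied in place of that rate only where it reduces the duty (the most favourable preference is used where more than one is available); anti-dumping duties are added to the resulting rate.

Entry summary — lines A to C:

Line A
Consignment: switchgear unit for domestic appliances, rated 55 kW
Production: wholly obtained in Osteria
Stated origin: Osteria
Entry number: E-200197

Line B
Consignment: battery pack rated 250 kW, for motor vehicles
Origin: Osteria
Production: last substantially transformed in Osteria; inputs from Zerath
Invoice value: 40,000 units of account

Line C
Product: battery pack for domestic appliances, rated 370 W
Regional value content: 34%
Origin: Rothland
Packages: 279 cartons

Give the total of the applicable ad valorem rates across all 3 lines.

Line A: switchgear unit → 05.01; rated 55 kW → 05.01.02; for domestic appliances → 05.01.02.02. Scheduled 38%. quota on 05.01 open → in-quota 9%; Osteria agreement on 05.02.02: 05.01.02.02 not covered. → 9%.
Line B: battery pack → 05.02; rated 250 kW → 05.02.02; for motor vehicles → 05.02.02.01. Scheduled 14%. quota on 05.02.02.01 open → in-quota 5%; Osteria agreement on 05.02.02: not wholly obtained; anti-dumping (Osteria, 05.02.02): +32%; total 5% + 32% = 37%. → 37%.
Line C: battery pack → 05.02; rated 370 W → 05.02.01; for domestic appliances → 05.02.01.02. Scheduled 27%. Rothland agreement on 05.01.01: 05.02.01.02 not covered. → 27%.
Sum: 9% + 37% + 27% = 73%.

73%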